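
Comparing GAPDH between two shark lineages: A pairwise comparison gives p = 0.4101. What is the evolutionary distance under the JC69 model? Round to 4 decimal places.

0.5936

d = −(3/4) ln(1 − 4p/3) = −0.75 ln(1 − 0.5468) = −0.75 ln(0.4532)
  = −0.75 × (-0.791422) = 0.593567 substitutions/site.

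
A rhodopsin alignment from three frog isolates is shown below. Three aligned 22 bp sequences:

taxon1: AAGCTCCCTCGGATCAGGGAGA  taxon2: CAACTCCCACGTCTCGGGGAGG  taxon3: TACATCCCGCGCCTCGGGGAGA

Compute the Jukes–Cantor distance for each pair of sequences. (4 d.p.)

d(taxon1,taxon2) = 0.4141, d(taxon1,taxon3) = 0.4141, d(taxon2,taxon3) = 0.3390

taxon1–taxon2: 7/22 sites differ → p ≈ 0.318182, d = −0.75 ln(1 − 0.424243) = 0.414052 ≈ 0.4141.
taxon1–taxon3: 7/22 sites differ → p ≈ 0.318182, d = −0.75 ln(1 − 0.424243) = 0.414052 ≈ 0.4141.
taxon2–taxon3: 6/22 sites differ → p ≈ 0.272727, d = −0.75 ln(1 − 0.363636) = 0.338988 ≈ 0.3390.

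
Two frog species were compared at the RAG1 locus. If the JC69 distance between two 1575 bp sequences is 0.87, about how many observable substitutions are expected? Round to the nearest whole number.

811

Invert JC69: p = (3/4)(1 − e^(−4d/3)) = 0.75 × (1 − e^(-1.16)) = 0.75 × (1 − 0.313486) = 0.514886.
Expected differing sites = pL ≈ 0.514886 × 1575 = 810.94545 ≈ 811.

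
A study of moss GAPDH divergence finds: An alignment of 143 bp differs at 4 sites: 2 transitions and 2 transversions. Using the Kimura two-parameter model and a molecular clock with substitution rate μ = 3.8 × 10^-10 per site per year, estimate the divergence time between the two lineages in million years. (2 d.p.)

P = 2/143 ≈ 0.013986 and Q = 2/143 ≈ 0.013986.
Under the Kimura two-parameter model, d = −½ ln(1 − 2P − Q) − ¼ ln(1 − 2Q).
1 − 2P − Q = 0.958042, giving −½ ln(0.958042) = 0.021432.
1 − 2Q = 0.972028, giving −¼ ln(0.972028) = 0.007093.
d = 0.021432 + 0.007093 = 0.028525.
Under a molecular clock d = 2μt, so t = d/(2μ) = 0.028525 / (2 × 3.8 × 10^-10) = 37.53 million years.

37.53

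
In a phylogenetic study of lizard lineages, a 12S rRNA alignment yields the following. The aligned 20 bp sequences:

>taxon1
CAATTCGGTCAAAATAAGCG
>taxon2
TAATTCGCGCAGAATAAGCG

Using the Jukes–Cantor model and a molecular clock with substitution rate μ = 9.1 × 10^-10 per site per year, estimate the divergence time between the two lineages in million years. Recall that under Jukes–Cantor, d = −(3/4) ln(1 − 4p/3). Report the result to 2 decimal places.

127.81

The sequences differ at 4 of 20 sites (1, 8, 9, 12), so p = 4/20 = 0.2.
d = −(3/4) ln(1 − 4p/3) = −0.75 ln(1 − 0.266667) = −0.75 ln(0.733333)
  = −0.75 × (-0.310155) = 0.232616 substitutions/site.
Under a molecular clock d = 2μt, so t = d/(2μ) = 0.232616 / (2 × 9.1 × 10^-10) = 127.81 million years.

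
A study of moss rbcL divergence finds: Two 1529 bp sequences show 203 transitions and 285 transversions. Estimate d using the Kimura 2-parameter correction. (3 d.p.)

0.417

P = 203/1529 ≈ 0.132767 and Q = 285/1529 ≈ 0.186396.
Under the Kimura two-parameter model, d = −½ ln(1 − 2P − Q) − ¼ ln(1 − 2Q).
1 − 2P − Q = 0.54807, giving −½ ln(0.54807) = 0.300676.
1 − 2Q = 0.627208, giving −¼ ln(0.627208) = 0.116619.
d = 0.300676 + 0.116619 = 0.417295.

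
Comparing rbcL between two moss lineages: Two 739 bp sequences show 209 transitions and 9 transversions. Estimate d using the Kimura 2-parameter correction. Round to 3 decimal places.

P = 209/739 ≈ 0.282815 and Q = 9/739 ≈ 0.012179.
Under the Kimura two-parameter model, d = −½ ln(1 − 2P − Q) − ¼ ln(1 − 2Q).
1 − 2P − Q = 0.422191, giving −½ ln(0.422191) = 0.431149.
1 − 2Q = 0.975642, giving −¼ ln(0.975642) = 0.006165.
d = 0.431149 + 0.006165 = 0.437314.

0.437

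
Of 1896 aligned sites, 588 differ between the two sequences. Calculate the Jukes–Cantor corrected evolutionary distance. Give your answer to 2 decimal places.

p = 588/1896 ≈ 0.310127.
d = −(3/4) ln(1 − 4p/3) = −0.75 ln(1 − 0.413503) = −0.75 ln(0.586497)
  = −0.75 × (-0.533588) = 0.400191 substitutions/site.

0.40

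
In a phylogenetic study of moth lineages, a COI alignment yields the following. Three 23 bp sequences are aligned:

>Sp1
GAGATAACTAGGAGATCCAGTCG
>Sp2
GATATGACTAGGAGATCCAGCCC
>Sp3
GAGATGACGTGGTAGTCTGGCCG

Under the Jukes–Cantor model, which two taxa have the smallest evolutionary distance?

Sp1 and Sp2

Sp1–Sp2: 4/23 differ, p = 0.174, d = 0.198.
Sp1–Sp3: 9/23 differ, p = 0.391, d = 0.553.
Sp2–Sp3: 9/23 differ, p = 0.391, d = 0.553.
The smallest distance is between Sp1 and Sp2.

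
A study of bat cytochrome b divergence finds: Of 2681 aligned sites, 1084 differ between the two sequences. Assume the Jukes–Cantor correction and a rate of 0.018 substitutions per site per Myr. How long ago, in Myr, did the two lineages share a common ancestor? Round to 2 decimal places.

p = 1084/2681 ≈ 0.404327.
d = −(3/4) ln(1 − 4p/3) = −0.75 ln(1 − 0.539103) = −0.75 ln(0.460897)
  = −0.75 × (-0.774581) = 0.580936 substitutions/site.
Under a molecular clock d = 2μt, so t = d/(2μ) = 0.580936 / (2 × 0.018) = 16.14 Myr.

16.14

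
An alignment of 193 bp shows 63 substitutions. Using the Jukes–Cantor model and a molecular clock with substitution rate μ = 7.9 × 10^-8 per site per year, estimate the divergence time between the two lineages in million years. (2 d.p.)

p = 63/193 ≈ 0.326425.
d = −(3/4) ln(1 − 4p/3) = −0.75 ln(1 − 0.435233) = −0.75 ln(0.564767)
  = −0.75 × (-0.571342) = 0.428507 substitutions/site.
Under a molecular clock d = 2μt, so t = d/(2μ) = 0.428507 / (2 × 7.9 × 10^-8) = 2.71 million years.

2.71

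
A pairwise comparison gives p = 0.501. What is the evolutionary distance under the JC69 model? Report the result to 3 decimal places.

d = −(3/4) ln(1 − 4p/3) = −0.75 ln(1 − 0.668) = −0.75 ln(0.332)
  = −0.75 × (-1.102620) = 0.826965 substitutions/site.

0.827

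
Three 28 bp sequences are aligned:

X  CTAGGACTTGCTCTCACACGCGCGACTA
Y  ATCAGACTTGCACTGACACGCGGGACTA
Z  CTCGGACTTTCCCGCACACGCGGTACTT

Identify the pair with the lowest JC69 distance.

X and Y

X–Y: 6/28 differ, p = 0.214, d = 0.252.
X–Z: 7/28 differ, p = 0.250, d = 0.304.
Y–Z: 8/28 differ, p = 0.286, d = 0.360.
The smallest distance is between X and Y.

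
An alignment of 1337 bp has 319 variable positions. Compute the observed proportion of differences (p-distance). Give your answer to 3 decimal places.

p = 319/1337 = 0.238593… ≈ 0.239 (to 3 d.p.).

0.239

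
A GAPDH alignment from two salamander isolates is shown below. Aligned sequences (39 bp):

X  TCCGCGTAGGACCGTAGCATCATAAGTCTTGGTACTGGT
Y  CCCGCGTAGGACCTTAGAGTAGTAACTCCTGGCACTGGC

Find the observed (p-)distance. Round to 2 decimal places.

0.26

The sequences differ at 10 of 39 positions (sites 1, 14, 18, 19, 21, 22, 26, 29, 33, 39).
p = 10/39 = 0.256410… ≈ 0.26 (to 2 d.p.).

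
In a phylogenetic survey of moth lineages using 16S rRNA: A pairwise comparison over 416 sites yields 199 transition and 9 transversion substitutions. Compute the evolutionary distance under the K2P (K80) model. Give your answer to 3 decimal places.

P = 199/416 ≈ 0.478365 and Q = 9/416 ≈ 0.021635.
Under the Kimura two-parameter model, d = −½ ln(1 − 2P − Q) − ¼ ln(1 − 2Q).
1 − 2P − Q = 0.021635, giving −½ ln(0.021635) = 1.916721.
1 − 2Q = 0.95673, giving −¼ ln(0.95673) = 0.011059.
d = 1.916721 + 0.011059 = 1.927780.

1.928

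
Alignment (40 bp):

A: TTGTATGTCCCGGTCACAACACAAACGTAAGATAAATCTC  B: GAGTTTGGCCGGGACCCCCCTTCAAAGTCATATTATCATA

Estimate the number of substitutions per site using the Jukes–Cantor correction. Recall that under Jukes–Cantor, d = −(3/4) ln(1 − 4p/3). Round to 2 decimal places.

The sequences differ at 20 of 40 sites, so p = 20/40 = 0.5.
d = −(3/4) ln(1 − 4p/3) = −0.75 ln(1 − 0.666667) = −0.75 ln(0.333333)
  = −0.75 × (-1.098613) = 0.823960 substitutions/site.

0.82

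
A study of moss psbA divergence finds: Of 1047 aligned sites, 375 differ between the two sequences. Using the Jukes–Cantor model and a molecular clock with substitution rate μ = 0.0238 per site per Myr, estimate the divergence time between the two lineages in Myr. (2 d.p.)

p = 375/1047 ≈ 0.358166.
d = −(3/4) ln(1 − 4p/3) = −0.75 ln(1 − 0.477555) = −0.75 ln(0.522445)
  = −0.75 × (-0.649236) = 0.486927 substitutions/site.
Under a molecular clock d = 2μt, so t = d/(2μ) = 0.486927 / (2 × 0.0238) = 10.23 Myr.

10.23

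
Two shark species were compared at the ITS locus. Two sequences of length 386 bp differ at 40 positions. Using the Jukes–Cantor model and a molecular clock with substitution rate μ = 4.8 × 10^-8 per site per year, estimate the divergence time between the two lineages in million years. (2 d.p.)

1.16

p = 40/386 ≈ 0.103627.
d = −(3/4) ln(1 − 4p/3) = −0.75 ln(1 − 0.138169) = −0.75 ln(0.861831)
  = −0.75 × (-0.148696) = 0.111522 substitutions/site.
Under a molecular clock d = 2μt, so t = d/(2μ) = 0.111522 / (2 × 4.8 × 10^-8) = 1.16 million years.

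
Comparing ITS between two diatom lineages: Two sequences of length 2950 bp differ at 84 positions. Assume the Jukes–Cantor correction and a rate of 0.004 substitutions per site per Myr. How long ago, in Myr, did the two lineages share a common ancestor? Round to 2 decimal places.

3.63

p = 84/2950 ≈ 0.028475.
d = −(3/4) ln(1 − 4p/3) = −0.75 ln(1 − 0.037967) = −0.75 ln(0.962033)
  = −0.75 × (-0.038707) = 0.029030 substitutions/site.
Under a molecular clock d = 2μt, so t = d/(2μ) = 0.029030 / (2 × 0.004) = 3.63 Myr.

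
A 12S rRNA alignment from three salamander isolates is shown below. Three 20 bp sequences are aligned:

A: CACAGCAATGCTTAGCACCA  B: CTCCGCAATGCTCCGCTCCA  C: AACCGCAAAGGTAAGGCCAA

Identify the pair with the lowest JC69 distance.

A–B: 5/20 differ, p = 0.250, d = 0.304.
A–C: 8/20 differ, p = 0.400, d = 0.572.
B–C: 9/20 differ, p = 0.450, d = 0.687.
The smallest distance is between A and B.

A and B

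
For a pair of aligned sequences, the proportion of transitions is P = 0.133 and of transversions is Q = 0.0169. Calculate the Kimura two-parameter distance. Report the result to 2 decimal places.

0.17

Under the Kimura two-parameter model, d = −½ ln(1 − 2P − Q) − ¼ ln(1 − 2Q).
1 − 2P − Q = 0.7171, giving −½ ln(0.7171) = 0.166270.
1 − 2Q = 0.9662, giving −¼ ln(0.9662) = 0.008596.
d = 0.166270 + 0.008596 = 0.174866.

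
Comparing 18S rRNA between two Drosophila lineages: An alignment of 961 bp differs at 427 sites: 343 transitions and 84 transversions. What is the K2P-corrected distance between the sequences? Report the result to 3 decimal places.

0.856

P = 343/961 ≈ 0.35692 and Q = 84/961 ≈ 0.087409.
Under the Kimura two-parameter model, d = −½ ln(1 − 2P − Q) − ¼ ln(1 − 2Q).
1 − 2P − Q = 0.198751, giving −½ ln(0.198751) = 0.807851.
1 − 2Q = 0.825182, giving −¼ ln(0.825182) = 0.048038.
d = 0.807851 + 0.048038 = 0.855889.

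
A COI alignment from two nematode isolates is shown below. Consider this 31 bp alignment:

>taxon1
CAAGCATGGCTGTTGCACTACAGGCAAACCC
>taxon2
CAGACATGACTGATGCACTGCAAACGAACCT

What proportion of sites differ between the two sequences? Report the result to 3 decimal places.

0.290

The sequences differ at 9 of 31 positions (sites 3, 4, 9, 13, 20, 23, 24, 26, 31).
p = 9/31 = 0.290322… ≈ 0.290 (to 3 d.p.).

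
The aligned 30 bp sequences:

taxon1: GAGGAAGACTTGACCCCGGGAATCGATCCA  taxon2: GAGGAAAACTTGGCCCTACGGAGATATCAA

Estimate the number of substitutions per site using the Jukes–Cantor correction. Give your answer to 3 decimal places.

0.441

The sequences differ at 10 of 30 sites (7, 13, 17, 18, 19, 21, 23, 24, 25, 29), so p = 10/30 ≈ 0.333333.
d = −(3/4) ln(1 − 4p/3) = −0.75 ln(1 − 0.444444) = −0.75 ln(0.555556)
  = −0.75 × (-0.587786) = 0.440840 substitutions/site.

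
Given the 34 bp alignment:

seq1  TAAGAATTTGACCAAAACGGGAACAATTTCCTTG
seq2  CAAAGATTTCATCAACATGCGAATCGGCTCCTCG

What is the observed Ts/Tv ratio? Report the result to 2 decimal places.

1.80

Transitions are A↔G and C↔T; transversions are all other mismatches.
Transitions: 9. Transversions: 5.
R = 9/5 = 1.80.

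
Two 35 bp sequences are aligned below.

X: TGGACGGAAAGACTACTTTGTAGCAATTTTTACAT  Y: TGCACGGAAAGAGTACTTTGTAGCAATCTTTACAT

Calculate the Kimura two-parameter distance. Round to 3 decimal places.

0.091

Of 35 sites, 1 differences are transitions and 2 are transversions, so P = 1/35 ≈ 0.028571 and Q = 2/35 ≈ 0.057143.
Under the Kimura two-parameter model, d = −½ ln(1 − 2P − Q) − ¼ ln(1 − 2Q).
1 − 2P − Q = 0.885715, giving −½ ln(0.885715) = 0.060680.
1 − 2Q = 0.885714, giving −¼ ln(0.885714) = 0.030340.
d = 0.060680 + 0.030340 = 0.091020.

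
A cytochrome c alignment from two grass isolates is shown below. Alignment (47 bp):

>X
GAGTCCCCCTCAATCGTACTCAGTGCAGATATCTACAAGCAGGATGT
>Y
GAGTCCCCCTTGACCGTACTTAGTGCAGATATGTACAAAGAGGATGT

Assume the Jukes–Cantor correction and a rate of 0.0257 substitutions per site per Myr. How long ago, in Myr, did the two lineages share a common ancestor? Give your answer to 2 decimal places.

The sequences differ at 7 of 47 sites (11, 12, 14, 21, 33, 39, 40), so p = 7/47 ≈ 0.148936.
d = −(3/4) ln(1 − 4p/3) = −0.75 ln(1 − 0.198581) = −0.75 ln(0.801419)
  = −0.75 × (-0.221371) = 0.166028 substitutions/site.
Under a molecular clock d = 2μt, so t = d/(2μ) = 0.166028 / (2 × 0.0257) = 3.23 Myr.

3.23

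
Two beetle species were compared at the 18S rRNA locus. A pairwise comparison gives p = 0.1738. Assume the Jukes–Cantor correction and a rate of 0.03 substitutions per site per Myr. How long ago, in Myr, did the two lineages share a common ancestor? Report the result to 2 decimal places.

3.30

d = −(3/4) ln(1 − 4p/3) = −0.75 ln(1 − 0.231733) = −0.75 ln(0.768267)
  = −0.75 × (-0.263618) = 0.197714 substitutions/site.
Under a molecular clock d = 2μt, so t = d/(2μ) = 0.197714 / (2 × 0.03) = 3.30 Myr.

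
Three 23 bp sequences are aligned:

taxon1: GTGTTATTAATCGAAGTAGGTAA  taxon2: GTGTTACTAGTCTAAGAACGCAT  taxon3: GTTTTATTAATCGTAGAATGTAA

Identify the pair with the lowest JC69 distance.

taxon1 and taxon3

taxon1–taxon2: 7/23 differ, p = 0.304, d = 0.390.
taxon1–taxon3: 4/23 differ, p = 0.174, d = 0.198.
taxon2–taxon3: 8/23 differ, p = 0.348, d = 0.467.
The smallest distance is between taxon1 and taxon3.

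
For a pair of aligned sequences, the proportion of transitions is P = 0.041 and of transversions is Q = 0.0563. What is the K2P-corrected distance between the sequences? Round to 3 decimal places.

0.104

Under the Kimura two-parameter model, d = −½ ln(1 − 2P − Q) − ¼ ln(1 − 2Q).
1 − 2P − Q = 0.8617, giving −½ ln(0.8617) = 0.074424.
1 − 2Q = 0.8874, giving −¼ ln(0.8874) = 0.029865.
d = 0.074424 + 0.029865 = 0.104289.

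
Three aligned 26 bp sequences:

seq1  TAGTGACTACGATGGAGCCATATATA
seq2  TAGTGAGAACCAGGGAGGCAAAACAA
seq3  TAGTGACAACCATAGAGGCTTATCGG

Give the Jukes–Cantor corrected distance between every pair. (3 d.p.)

d(seq1,seq2) = 0.464, d(seq1,seq3) = 0.396, d(seq2,seq3) = 0.396

seq1–seq2: 9/26 sites differ → p ≈ 0.346154, d = −0.75 ln(1 − 0.461539) = 0.464280 ≈ 0.464.
seq1–seq3: 8/26 sites differ → p ≈ 0.307692, d = −0.75 ln(1 − 0.410256) = 0.396050 ≈ 0.396.
seq2–seq3: 8/26 sites differ → p ≈ 0.307692, d = −0.75 ln(1 − 0.410256) = 0.396050 ≈ 0.396.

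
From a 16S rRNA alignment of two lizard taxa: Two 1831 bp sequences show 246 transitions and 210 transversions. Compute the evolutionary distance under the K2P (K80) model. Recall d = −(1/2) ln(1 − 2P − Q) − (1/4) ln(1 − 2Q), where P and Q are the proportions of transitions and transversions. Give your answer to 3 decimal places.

P = 246/1831 ≈ 0.134353 and Q = 210/1831 ≈ 0.114691.
Under the Kimura two-parameter model, d = −½ ln(1 − 2P − Q) − ¼ ln(1 − 2Q).
1 − 2P − Q = 0.616603, giving −½ ln(0.616603) = 0.241765.
1 − 2Q = 0.770618, giving −¼ ln(0.770618) = 0.065141.
d = 0.241765 + 0.065141 = 0.306906.

0.307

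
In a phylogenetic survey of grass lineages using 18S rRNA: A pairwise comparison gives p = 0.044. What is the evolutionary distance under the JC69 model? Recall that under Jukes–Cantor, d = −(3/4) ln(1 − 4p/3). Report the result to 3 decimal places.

d = −(3/4) ln(1 − 4p/3) = −0.75 ln(1 − 0.058667) = −0.75 ln(0.941333)
  = −0.75 × (-0.060458) = 0.045344 substitutions/site.

0.045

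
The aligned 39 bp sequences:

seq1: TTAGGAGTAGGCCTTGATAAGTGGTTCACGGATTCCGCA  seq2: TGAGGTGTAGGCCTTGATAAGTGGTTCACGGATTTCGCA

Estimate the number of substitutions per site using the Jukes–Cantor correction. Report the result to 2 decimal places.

The sequences differ at 3 of 39 sites (2, 6, 35), so p = 3/39 ≈ 0.076923.
d = −(3/4) ln(1 − 4p/3) = −0.75 ln(1 − 0.102564) = −0.75 ln(0.897436)
  = −0.75 × (-0.108213) = 0.081160 substitutions/site.

0.08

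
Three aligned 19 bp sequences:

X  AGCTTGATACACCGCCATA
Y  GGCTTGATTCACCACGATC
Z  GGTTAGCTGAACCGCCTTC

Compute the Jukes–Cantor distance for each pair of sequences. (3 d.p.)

d(X,Y) = 0.324, d(X,Z) = 0.618, d(Y,Z) = 0.618

X–Y: 5/19 sites differ → p ≈ 0.263158, d = −0.75 ln(1 − 0.350877) = 0.324100 ≈ 0.324.
X–Z: 8/19 sites differ → p ≈ 0.421053, d = −0.75 ln(1 − 0.561404) = 0.618132 ≈ 0.618.
Y–Z: 8/19 sites differ → p ≈ 0.421053, d = −0.75 ln(1 − 0.561404) = 0.618132 ≈ 0.618.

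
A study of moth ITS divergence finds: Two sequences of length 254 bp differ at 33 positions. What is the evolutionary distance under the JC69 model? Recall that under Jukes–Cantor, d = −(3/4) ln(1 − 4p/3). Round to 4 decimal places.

p = 33/254 ≈ 0.129921.
d = −(3/4) ln(1 − 4p/3) = −0.75 ln(1 − 0.173228) = −0.75 ln(0.826772)
  = −0.75 × (-0.190226) = 0.142670 substitutions/site.

0.1427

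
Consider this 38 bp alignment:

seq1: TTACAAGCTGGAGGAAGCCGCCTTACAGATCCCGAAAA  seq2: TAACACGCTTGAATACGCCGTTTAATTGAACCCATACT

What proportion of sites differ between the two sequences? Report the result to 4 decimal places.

The sequences differ at 16 of 38 positions.
p = 16/38 = 0.421052… ≈ 0.4211 (to 4 d.p.).

0.4211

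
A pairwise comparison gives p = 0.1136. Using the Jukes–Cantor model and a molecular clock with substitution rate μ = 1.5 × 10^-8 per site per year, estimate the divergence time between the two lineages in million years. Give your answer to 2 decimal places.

4.11

d = −(3/4) ln(1 − 4p/3) = −0.75 ln(1 − 0.151467) = −0.75 ln(0.848533)
  = −0.75 × (-0.164246) = 0.123185 substitutions/site.
Under a molecular clock d = 2μt, so t = d/(2μ) = 0.123185 / (2 × 1.5 × 10^-8) = 4.11 million years.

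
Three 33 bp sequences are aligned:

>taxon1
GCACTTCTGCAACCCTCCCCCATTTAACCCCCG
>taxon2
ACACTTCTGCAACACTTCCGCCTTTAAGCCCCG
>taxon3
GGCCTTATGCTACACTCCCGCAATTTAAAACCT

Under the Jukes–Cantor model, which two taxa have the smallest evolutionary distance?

taxon1 and taxon2

taxon1–taxon2: 6/33 differ, p = 0.182, d = 0.208.
taxon1–taxon3: 12/33 differ, p = 0.364, d = 0.497.
taxon2–taxon3: 13/33 differ, p = 0.394, d = 0.559.
The smallest distance is between taxon1 and taxon2.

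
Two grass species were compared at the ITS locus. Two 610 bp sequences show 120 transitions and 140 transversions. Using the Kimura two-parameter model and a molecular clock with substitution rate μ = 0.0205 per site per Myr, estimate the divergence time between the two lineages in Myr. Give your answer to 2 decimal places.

P = 120/610 ≈ 0.196721 and Q = 140/610 ≈ 0.229508.
Under the Kimura two-parameter model, d = −½ ln(1 − 2P − Q) − ¼ ln(1 − 2Q).
1 − 2P − Q = 0.37705, giving −½ ln(0.37705) = 0.487689.
1 − 2Q = 0.540984, giving −¼ ln(0.540984) = 0.153591.
d = 0.487689 + 0.153591 = 0.641280.
Under a molecular clock d = 2μt, so t = d/(2μ) = 0.641280 / (2 × 0.0205) = 15.64 Myr.

15.64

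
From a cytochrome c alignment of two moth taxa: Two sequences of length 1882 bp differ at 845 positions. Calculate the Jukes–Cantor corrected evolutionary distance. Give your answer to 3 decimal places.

0.685

p = 845/1882 ≈ 0.44899.
d = −(3/4) ln(1 − 4p/3) = −0.75 ln(1 − 0.598653) = −0.75 ln(0.401347)
  = −0.75 × (-0.912929) = 0.684697 substitutions/site.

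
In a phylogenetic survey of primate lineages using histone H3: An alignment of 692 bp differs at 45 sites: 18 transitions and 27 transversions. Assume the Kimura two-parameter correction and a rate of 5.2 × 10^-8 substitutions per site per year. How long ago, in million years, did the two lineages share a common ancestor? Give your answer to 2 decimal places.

0.65

P = 18/692 ≈ 0.026012 and Q = 27/692 ≈ 0.039017.
Under the Kimura two-parameter model, d = −½ ln(1 − 2P − Q) − ¼ ln(1 − 2Q).
1 − 2P − Q = 0.908959, giving −½ ln(0.908959) = 0.047728.
1 − 2Q = 0.921966, giving −¼ ln(0.921966) = 0.020312.
d = 0.047728 + 0.020312 = 0.068040.
Under a molecular clock d = 2μt, so t = d/(2μ) = 0.068040 / (2 × 5.2 × 10^-8) = 0.65 million years.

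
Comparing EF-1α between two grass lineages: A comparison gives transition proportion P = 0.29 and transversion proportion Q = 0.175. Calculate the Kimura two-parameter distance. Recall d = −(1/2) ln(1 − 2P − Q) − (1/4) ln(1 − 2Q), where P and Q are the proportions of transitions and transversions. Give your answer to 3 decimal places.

Under the Kimura two-parameter model, d = −½ ln(1 − 2P − Q) − ¼ ln(1 − 2Q).
1 − 2P − Q = 0.245, giving −½ ln(0.245) = 0.703249.
1 − 2Q = 0.65, giving −¼ ln(0.65) = 0.107696.
d = 0.703249 + 0.107696 = 0.810945.

0.811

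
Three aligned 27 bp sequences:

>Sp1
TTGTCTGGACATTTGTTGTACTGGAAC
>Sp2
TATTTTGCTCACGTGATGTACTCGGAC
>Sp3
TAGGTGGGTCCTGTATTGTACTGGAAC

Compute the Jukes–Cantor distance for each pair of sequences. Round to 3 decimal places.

Sp1–Sp2: 10/27 sites differ → p ≈ 0.37037, d = −0.75 ln(1 − 0.493827) = 0.510658 ≈ 0.511.
Sp1–Sp3: 8/27 sites differ → p ≈ 0.296296, d = −0.75 ln(1 − 0.395061) = 0.376971 ≈ 0.377.
Sp2–Sp3: 10/27 sites differ → p ≈ 0.37037, d = −0.75 ln(1 − 0.493827) = 0.510658 ≈ 0.511.

d(Sp1,Sp2) = 0.511, d(Sp1,Sp3) = 0.377, d(Sp2,Sp3) = 0.511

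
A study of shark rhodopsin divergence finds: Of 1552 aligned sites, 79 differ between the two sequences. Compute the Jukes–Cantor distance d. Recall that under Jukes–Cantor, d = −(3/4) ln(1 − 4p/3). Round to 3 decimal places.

0.053

p = 79/1552 ≈ 0.050902.
d = −(3/4) ln(1 − 4p/3) = −0.75 ln(1 − 0.067869) = −0.75 ln(0.932131)
  = −0.75 × (-0.070282) = 0.052712 substitutions/site.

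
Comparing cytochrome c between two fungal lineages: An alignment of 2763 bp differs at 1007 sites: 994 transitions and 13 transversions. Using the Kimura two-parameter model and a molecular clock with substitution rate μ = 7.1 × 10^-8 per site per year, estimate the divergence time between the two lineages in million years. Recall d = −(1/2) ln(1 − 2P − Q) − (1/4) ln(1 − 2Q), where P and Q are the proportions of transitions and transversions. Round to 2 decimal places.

4.55

P = 994/2763 ≈ 0.359754 and Q = 13/2763 ≈ 0.004705.
Under the Kimura two-parameter model, d = −½ ln(1 − 2P − Q) − ¼ ln(1 − 2Q).
1 − 2P − Q = 0.275787, giving −½ ln(0.275787) = 0.644063.
1 − 2Q = 0.99059, giving −¼ ln(0.99059) = 0.002364.
d = 0.644063 + 0.002364 = 0.646427.
Under a molecular clock d = 2μt, so t = d/(2μ) = 0.646427 / (2 × 7.1 × 10^-8) = 4.55 million years.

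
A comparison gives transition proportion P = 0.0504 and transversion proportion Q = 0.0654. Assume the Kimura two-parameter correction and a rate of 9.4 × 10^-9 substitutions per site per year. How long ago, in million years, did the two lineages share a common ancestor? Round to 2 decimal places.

Under the Kimura two-parameter model, d = −½ ln(1 − 2P − Q) − ¼ ln(1 − 2Q).
1 − 2P − Q = 0.8338, giving −½ ln(0.8338) = 0.090881.
1 − 2Q = 0.8692, giving −¼ ln(0.8692) = 0.035046.
d = 0.090881 + 0.035046 = 0.125927.
Under a molecular clock d = 2μt, so t = d/(2μ) = 0.125927 / (2 × 9.4 × 10^-9) = 6.70 million years.

6.70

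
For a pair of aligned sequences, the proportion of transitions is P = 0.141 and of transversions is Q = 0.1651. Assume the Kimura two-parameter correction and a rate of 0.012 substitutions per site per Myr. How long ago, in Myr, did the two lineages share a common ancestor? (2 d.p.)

16.52

Under the Kimura two-parameter model, d = −½ ln(1 − 2P − Q) − ¼ ln(1 − 2Q).
1 − 2P − Q = 0.5529, giving −½ ln(0.5529) = 0.296289.
1 − 2Q = 0.6698, giving −¼ ln(0.6698) = 0.100194.
d = 0.296289 + 0.100194 = 0.396483.
Under a molecular clock d = 2μt, so t = d/(2μ) = 0.396483 / (2 × 0.012) = 16.52 Myr.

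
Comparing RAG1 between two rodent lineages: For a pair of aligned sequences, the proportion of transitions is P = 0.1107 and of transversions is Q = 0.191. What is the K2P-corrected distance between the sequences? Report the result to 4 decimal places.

0.3862

Under the Kimura two-parameter model, d = −½ ln(1 − 2P − Q) − ¼ ln(1 − 2Q).
1 − 2P − Q = 0.5876, giving −½ ln(0.5876) = 0.265854.
1 − 2Q = 0.618, giving −¼ ln(0.618) = 0.120317.
d = 0.265854 + 0.120317 = 0.386171.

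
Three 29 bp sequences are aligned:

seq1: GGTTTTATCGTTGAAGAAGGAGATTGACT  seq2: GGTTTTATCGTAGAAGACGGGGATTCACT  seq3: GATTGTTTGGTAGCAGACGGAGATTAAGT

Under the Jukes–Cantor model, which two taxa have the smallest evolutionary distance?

seq1–seq2: 4/29 differ, p = 0.138, d = 0.152.
seq1–seq3: 9/29 differ, p = 0.310, d = 0.401.
seq2–seq3: 8/29 differ, p = 0.276, d = 0.344.
The smallest distance is between seq1 and seq2.

seq1 and seq2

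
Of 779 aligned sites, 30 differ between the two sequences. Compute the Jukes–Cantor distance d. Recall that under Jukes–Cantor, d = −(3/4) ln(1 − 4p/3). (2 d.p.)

0.04

p = 30/779 ≈ 0.038511.
d = −(3/4) ln(1 − 4p/3) = −0.75 ln(1 − 0.051348) = −0.75 ln(0.948652)
  = −0.75 × (-0.052713) = 0.039535 substitutions/site.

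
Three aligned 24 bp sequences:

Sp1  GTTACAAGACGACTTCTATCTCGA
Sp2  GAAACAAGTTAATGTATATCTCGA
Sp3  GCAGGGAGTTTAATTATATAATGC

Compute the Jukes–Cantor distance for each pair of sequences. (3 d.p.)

Sp1–Sp2: 8/24 sites differ → p ≈ 0.333333, d = −0.75 ln(1 − 0.444444) = 0.440839 ≈ 0.441.
Sp1–Sp3: 14/24 sites differ → p ≈ 0.583333, d = −0.75 ln(1 − 0.777777) = 1.128055 ≈ 1.128.
Sp2–Sp3: 11/24 sites differ → p ≈ 0.458333, d = −0.75 ln(1 − 0.611111) = 0.708346 ≈ 0.708.

d(Sp1,Sp2) = 0.441, d(Sp1,Sp3) = 1.128, d(Sp2,Sp3) = 0.708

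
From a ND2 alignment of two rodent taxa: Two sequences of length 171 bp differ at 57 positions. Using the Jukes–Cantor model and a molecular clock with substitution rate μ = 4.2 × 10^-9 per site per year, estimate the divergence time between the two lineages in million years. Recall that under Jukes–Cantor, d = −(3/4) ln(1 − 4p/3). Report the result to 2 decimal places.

p = 57/171 ≈ 0.333333.
d = −(3/4) ln(1 − 4p/3) = −0.75 ln(1 − 0.444444) = −0.75 ln(0.555556)
  = −0.75 × (-0.587786) = 0.440840 substitutions/site.
Under a molecular clock d = 2μt, so t = d/(2μ) = 0.440840 / (2 × 4.2 × 10^-9) = 52.48 million years.

52.48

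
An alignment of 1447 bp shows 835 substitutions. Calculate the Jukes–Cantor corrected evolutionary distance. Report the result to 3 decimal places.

1.100

p = 835/1447 ≈ 0.577056.
d = −(3/4) ln(1 − 4p/3) = −0.75 ln(1 − 0.769408) = −0.75 ln(0.230592)
  = −0.75 × (-1.467105) = 1.100329 substitutions/site.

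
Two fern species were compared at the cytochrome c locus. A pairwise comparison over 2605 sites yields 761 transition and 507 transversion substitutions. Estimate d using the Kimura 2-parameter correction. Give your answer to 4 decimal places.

P = 761/2605 ≈ 0.292131 and Q = 507/2605 ≈ 0.194626.
Under the Kimura two-parameter model, d = −½ ln(1 − 2P − Q) − ¼ ln(1 − 2Q).
1 − 2P − Q = 0.221112, giving −½ ln(0.221112) = 0.754543.
1 − 2Q = 0.610748, giving −¼ ln(0.610748) = 0.123268.
d = 0.754543 + 0.123268 = 0.877811.

0.8778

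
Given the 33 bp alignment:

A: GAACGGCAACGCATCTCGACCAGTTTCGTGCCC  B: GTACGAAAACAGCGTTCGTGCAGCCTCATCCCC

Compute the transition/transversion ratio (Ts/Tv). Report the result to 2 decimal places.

Transitions are A↔G and C↔T; transversions are all other mismatches.
Transitions: 6. Transversions: 8.
R = 6/8 = 0.75.

0.75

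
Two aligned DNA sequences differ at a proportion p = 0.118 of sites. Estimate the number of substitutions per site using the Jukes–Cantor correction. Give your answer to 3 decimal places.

d = −(3/4) ln(1 − 4p/3) = −0.75 ln(1 − 0.157333) = −0.75 ln(0.842667)
  = −0.75 × (-0.171183) = 0.128387 substitutions/site.

0.128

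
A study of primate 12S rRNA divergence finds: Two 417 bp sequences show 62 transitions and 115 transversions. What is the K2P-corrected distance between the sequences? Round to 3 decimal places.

P = 62/417 ≈ 0.148681 and Q = 115/417 ≈ 0.275779.
Under the Kimura two-parameter model, d = −½ ln(1 − 2P − Q) − ¼ ln(1 − 2Q).
1 − 2P − Q = 0.426859, giving −½ ln(0.426859) = 0.425651.
1 − 2Q = 0.448442, giving −¼ ln(0.448442) = 0.200494.
d = 0.425651 + 0.200494 = 0.626145.

0.626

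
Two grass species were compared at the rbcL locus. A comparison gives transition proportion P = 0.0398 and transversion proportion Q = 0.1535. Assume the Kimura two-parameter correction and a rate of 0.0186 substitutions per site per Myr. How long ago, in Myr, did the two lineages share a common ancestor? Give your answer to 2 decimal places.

Under the Kimura two-parameter model, d = −½ ln(1 − 2P − Q) − ¼ ln(1 − 2Q).
1 − 2P − Q = 0.7669, giving −½ ln(0.7669) = 0.132699.
1 − 2Q = 0.693, giving −¼ ln(0.693) = 0.091681.
d = 0.132699 + 0.091681 = 0.224380.
Under a molecular clock d = 2μt, so t = d/(2μ) = 0.224380 / (2 × 0.0186) = 6.03 Myr.

6.03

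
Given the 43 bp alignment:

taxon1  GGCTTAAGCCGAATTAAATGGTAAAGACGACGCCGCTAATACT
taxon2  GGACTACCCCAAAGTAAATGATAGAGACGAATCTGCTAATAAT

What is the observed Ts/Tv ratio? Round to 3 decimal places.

Transitions are A↔G and C↔T; transversions are all other mismatches.
Transitions: 5. Transversions: 7.
R = 5/7 = 0.714285… ≈ 0.714 (to 3 d.p.).

0.714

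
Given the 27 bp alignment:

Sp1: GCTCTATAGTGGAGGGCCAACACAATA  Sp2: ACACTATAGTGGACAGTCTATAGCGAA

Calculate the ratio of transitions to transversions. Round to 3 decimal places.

Transitions are A↔G and C↔T; transversions are all other mismatches.
Transitions: 5. Transversions: 6.
R = 5/6 = 0.833333… ≈ 0.833 (to 3 d.p.).

0.833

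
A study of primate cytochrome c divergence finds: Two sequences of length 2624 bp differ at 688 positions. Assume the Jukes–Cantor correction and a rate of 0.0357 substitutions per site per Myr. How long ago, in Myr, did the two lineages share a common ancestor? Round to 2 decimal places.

p = 688/2624 ≈ 0.262195.
d = −(3/4) ln(1 − 4p/3) = −0.75 ln(1 − 0.349593) = −0.75 ln(0.650407)
  = −0.75 × (-0.430157) = 0.322618 substitutions/site.
Under a molecular clock d = 2μt, so t = d/(2μ) = 0.322618 / (2 × 0.0357) = 4.52 Myr.

4.52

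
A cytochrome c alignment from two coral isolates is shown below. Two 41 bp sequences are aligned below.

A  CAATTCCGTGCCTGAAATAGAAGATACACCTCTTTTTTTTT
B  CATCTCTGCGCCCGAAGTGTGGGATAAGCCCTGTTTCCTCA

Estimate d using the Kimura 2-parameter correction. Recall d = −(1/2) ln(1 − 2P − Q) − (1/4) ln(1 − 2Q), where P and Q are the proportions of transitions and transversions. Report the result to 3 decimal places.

0.887

Of 41 sites, 14 differences are transitions and 5 are transversions, so P = 14/41 ≈ 0.341463 and Q = 5/41 ≈ 0.121951.
Under the Kimura two-parameter model, d = −½ ln(1 − 2P − Q) − ¼ ln(1 − 2Q).
1 − 2P − Q = 0.195123, giving −½ ln(0.195123) = 0.817063.
1 − 2Q = 0.756098, giving −¼ ln(0.756098) = 0.069896.
d = 0.817063 + 0.069896 = 0.886959.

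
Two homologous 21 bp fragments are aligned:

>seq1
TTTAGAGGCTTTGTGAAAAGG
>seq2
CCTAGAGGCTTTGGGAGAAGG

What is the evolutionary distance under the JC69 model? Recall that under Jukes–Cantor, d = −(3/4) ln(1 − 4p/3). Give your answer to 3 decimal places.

0.220

The sequences differ at 4 of 21 sites (1, 2, 14, 17), so p = 4/21 ≈ 0.190476.
d = −(3/4) ln(1 − 4p/3) = −0.75 ln(1 − 0.253968) = −0.75 ln(0.746032)
  = −0.75 × (-0.292987) = 0.219740 substitutions/site.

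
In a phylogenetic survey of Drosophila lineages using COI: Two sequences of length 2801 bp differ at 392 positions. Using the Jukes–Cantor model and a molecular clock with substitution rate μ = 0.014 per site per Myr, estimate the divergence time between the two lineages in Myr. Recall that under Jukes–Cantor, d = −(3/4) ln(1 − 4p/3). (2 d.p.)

5.53

p = 392/2801 ≈ 0.13995.
d = −(3/4) ln(1 − 4p/3) = −0.75 ln(1 − 0.1866) = −0.75 ln(0.8134)
  = −0.75 × (-0.206532) = 0.154899 substitutions/site.
Under a molecular clock d = 2μt, so t = d/(2μ) = 0.154899 / (2 × 0.014) = 5.53 Myr.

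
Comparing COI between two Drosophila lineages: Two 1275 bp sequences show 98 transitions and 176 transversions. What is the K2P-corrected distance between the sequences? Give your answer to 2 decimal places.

P = 98/1275 ≈ 0.076863 and Q = 176/1275 ≈ 0.138039.
Under the Kimura two-parameter model, d = −½ ln(1 − 2P − Q) − ¼ ln(1 − 2Q).
1 − 2P − Q = 0.708235, giving −½ ln(0.708235) = 0.172490.
1 − 2Q = 0.723922, giving −¼ ln(0.723922) = 0.080768.
d = 0.172490 + 0.080768 = 0.253258.

0.25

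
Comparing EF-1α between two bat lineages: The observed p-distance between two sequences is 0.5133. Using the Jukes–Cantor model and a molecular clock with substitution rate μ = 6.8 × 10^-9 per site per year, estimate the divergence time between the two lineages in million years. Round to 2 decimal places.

d = −(3/4) ln(1 − 4p/3) = −0.75 ln(1 − 0.6844) = −0.75 ln(0.3156)
  = −0.75 × (-1.153280) = 0.864960 substitutions/site.
Under a molecular clock d = 2μt, so t = d/(2μ) = 0.864960 / (2 × 6.8 × 10^-9) = 63.60 million years.

63.60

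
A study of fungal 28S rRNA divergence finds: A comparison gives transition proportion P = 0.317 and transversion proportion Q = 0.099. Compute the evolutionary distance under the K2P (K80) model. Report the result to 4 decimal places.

0.7154

Under the Kimura two-parameter model, d = −½ ln(1 − 2P − Q) − ¼ ln(1 − 2Q).
1 − 2P − Q = 0.267, giving −½ ln(0.267) = 0.660253.
1 − 2Q = 0.802, giving −¼ ln(0.802) = 0.055162.
d = 0.660253 + 0.055162 = 0.715415.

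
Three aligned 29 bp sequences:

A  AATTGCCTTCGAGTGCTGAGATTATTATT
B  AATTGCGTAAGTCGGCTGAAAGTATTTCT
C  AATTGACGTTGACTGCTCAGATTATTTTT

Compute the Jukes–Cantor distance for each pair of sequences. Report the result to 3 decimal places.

A–B: 10/29 sites differ → p ≈ 0.344828, d = −0.75 ln(1 − 0.459771) = 0.461822 ≈ 0.462.
A–C: 6/29 sites differ → p ≈ 0.206897, d = −0.75 ln(1 − 0.275863) = 0.242081 ≈ 0.242.
B–C: 11/29 sites differ → p ≈ 0.37931, d = −0.75 ln(1 − 0.505747) = 0.528531 ≈ 0.529.

d(A,B) = 0.462, d(A,C) = 0.242, d(B,C) = 0.529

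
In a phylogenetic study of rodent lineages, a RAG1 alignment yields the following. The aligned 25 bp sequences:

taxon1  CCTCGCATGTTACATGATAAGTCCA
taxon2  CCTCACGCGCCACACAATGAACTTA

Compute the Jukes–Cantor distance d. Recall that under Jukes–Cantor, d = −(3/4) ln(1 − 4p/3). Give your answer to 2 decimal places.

The sequences differ at 12 of 25 sites, so p = 12/25 = 0.48.
d = −(3/4) ln(1 − 4p/3) = −0.75 ln(1 − 0.64) = −0.75 ln(0.36)
  = −0.75 × (-1.021651) = 0.766238 substitutions/site.

0.77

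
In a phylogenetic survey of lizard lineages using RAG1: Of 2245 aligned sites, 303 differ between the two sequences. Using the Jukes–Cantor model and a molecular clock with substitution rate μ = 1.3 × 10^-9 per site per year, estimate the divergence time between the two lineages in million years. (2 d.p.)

57.23

p = 303/2245 ≈ 0.134967.
d = −(3/4) ln(1 − 4p/3) = −0.75 ln(1 − 0.179956) = −0.75 ln(0.820044)
  = −0.75 × (-0.198397) = 0.148798 substitutions/site.
Under a molecular clock d = 2μt, so t = d/(2μ) = 0.148798 / (2 × 1.3 × 10^-9) = 57.23 million years.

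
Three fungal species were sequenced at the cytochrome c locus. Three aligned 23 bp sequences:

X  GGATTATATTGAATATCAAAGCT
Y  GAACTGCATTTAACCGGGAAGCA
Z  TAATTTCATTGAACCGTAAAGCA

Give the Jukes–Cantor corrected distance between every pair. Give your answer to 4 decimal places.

X–Y: 11/23 sites differ → p ≈ 0.478261, d = −0.75 ln(1 − 0.637681) = 0.761423 ≈ 0.7614.
X–Z: 9/23 sites differ → p ≈ 0.391304, d = −0.75 ln(1 − 0.521739) = 0.553199 ≈ 0.5532.
Y–Z: 6/23 sites differ → p ≈ 0.26087, d = −0.75 ln(1 − 0.347827) = 0.320584 ≈ 0.3206.

d(X,Y) = 0.7614, d(X,Z) = 0.5532, d(Y,Z) = 0.3206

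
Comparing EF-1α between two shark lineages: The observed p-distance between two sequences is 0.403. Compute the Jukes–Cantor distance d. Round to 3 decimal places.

d = −(3/4) ln(1 − 4p/3) = −0.75 ln(1 − 0.537333) = −0.75 ln(0.462667)
  = −0.75 × (-0.770748) = 0.578061 substitutions/site.

0.578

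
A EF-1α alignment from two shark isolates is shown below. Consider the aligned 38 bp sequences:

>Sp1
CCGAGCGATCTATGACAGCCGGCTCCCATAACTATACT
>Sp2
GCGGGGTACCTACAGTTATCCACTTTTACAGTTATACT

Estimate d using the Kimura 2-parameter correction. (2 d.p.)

Of 38 sites, 15 differences are transitions and 5 are transversions, so P = 15/38 ≈ 0.394737 and Q = 5/38 ≈ 0.131579.
Under the Kimura two-parameter model, d = −½ ln(1 − 2P − Q) − ¼ ln(1 − 2Q).
1 − 2P − Q = 0.078947, giving −½ ln(0.078947) = 1.269489.
1 − 2Q = 0.736842, giving −¼ ln(0.736842) = 0.076345.
d = 1.269489 + 0.076345 = 1.345834.

1.35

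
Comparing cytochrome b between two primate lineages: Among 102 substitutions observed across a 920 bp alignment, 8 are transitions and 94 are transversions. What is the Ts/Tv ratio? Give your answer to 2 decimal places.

0.09

R = 8/94 = 0.085106… ≈ 0.09 (to 2 d.p.).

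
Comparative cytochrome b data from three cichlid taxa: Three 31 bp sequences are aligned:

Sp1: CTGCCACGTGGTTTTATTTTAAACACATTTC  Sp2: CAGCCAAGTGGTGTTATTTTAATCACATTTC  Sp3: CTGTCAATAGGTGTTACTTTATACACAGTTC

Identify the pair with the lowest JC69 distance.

Sp1 and Sp2

Sp1–Sp2: 4/31 differ, p = 0.129, d = 0.142.
Sp1–Sp3: 8/31 differ, p = 0.258, d = 0.316.
Sp2–Sp3: 8/31 differ, p = 0.258, d = 0.316.
The smallest distance is between Sp1 and Sp2.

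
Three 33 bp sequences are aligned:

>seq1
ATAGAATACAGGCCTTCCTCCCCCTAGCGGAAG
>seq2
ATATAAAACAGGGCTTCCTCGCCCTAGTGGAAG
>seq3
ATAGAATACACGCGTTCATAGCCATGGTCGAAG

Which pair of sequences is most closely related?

seq1–seq2: 5/33 differ, p = 0.152, d = 0.169.
seq1–seq3: 9/33 differ, p = 0.273, d = 0.339.
seq2–seq3: 10/33 differ, p = 0.303, d = 0.388.
The smallest distance is between seq1 and seq2.

seq1 and seq2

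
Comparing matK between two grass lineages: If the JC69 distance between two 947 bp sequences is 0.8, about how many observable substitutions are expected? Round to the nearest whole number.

466

Invert JC69: p = (3/4)(1 − e^(−4d/3)) = 0.75 × (1 − e^(-1.066667)) = 0.75 × (1 − 0.344154) = 0.491885.
Expected differing sites = pL ≈ 0.491885 × 947 = 465.815095 ≈ 466.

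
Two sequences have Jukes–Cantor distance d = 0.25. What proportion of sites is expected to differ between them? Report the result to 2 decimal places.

0.21

p = (3/4)(1 − e^(−4d/3)) = 0.75 × (1 − e^(-0.333333)) = 0.75 × (1 − 0.716532) = 0.212601.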